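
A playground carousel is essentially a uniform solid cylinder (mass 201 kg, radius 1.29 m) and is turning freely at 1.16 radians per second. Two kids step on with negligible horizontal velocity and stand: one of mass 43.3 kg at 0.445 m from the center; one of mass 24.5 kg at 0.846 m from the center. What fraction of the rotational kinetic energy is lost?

fraction ≈ 0.135

The added mass arrives with no angular momentum about the center, and any external torque about the center is negligible, so the system's angular momentum is conserved.
I_p = ½(201)(1.29)² = 167.2 kg·m².
Added inertia Σmr² = (43.3)(0.445)² + (24.5)(0.846)² = 26.11 kg·m²; I_f = 167.2 + 26.11 = 193.4 kg·m².
ω_f = I_p ω_i / I_f = (167.2)(1.16) / 193.4 = 1.003 rad/s.
KE_i = ½(167.2)(1.160 rad/s)² = 112.5 J; KE_f = ½(193.4)(1.003)² = 97.33 J.
Fraction lost = 0.1350.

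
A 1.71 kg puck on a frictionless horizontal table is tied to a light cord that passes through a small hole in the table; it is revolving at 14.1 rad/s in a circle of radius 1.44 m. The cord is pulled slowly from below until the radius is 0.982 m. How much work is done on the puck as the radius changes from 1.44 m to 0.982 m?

W ≈ 405 J

The constraining force is radial, so m r² ω about the center is conserved.
ω₂ = ω₁ (r₁/r₂)² = (14.1)(1.44/0.982)² = 30.32 rad/s.
W = ΔKE = ½m(v₂² − v₁²) = 405.5 J.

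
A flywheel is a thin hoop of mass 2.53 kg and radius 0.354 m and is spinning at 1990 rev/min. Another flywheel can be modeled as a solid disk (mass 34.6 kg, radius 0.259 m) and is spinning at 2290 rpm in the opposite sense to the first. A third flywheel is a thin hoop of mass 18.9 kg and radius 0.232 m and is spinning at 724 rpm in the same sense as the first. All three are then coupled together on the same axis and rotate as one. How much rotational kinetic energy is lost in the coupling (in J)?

ΔKE lost ≈ 39500 J

The coupling torques are internal; angular momentum about the shared axis is conserved.
Moments of inertia: I_A = (2.53)(0.354)² = 0.3170 kg·m²; I_B = ½(34.6)(0.259)² = 1.161 kg·m²; I_C = (18.9)(0.232)² = 1.017 kg·m².
Taking A's sense as positive: L = (0.3170)(1990) − (1.161)(2290) + (1.017)(724) = -1290 kg·m²·rpm.
Combined I = 0.3170 + 1.161 + 1.017 = 2.495 kg·m².
ω_f = L / I = -1290 / 2.495 = -517.1 rpm.
KE_i = ½ΣIω² = 43180 J; KE_f = ½(2.495)(54.15)² = 3658 J.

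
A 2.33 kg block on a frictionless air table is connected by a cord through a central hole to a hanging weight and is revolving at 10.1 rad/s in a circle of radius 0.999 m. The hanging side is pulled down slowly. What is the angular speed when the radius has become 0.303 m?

ω₂ ≈ 110 rad/s

No torque about the axis ⇒ m r₁² ω₁ = m r₂² ω₂.
ω₂ = ω₁ (r₁/r₂)² = (10.1)(0.999/0.303)² = 109.8 rad/s.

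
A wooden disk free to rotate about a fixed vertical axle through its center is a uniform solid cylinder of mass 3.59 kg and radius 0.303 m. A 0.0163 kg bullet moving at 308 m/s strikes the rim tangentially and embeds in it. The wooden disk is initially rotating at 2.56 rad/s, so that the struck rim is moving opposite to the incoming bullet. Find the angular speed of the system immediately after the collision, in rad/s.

|ω_f| ≈ 6.61 rad/s

The axle reaction passes through the axle and exerts no torque about it; angular momentum about the axle is conserved through the impact.
I_p = ½(3.59)(0.303)² = 0.1648 kg·m². Taking the sense of the bullet's angular momentum as positive, L_{bullet} = m v R = (0.0163)(308)(0.303) = 1.521 kg·m²/s.
L_i = −I_p ω_p + m v R = −(0.1648)(2.56) + 1.521 = 1.099 kg·m²/s.
After sticking, I_f = I_p + m R² = 0.1648 + (0.0163)(0.303)² = 0.1663 kg·m².
ω_f = L_i / I_f = 1.099 / 0.1663 = 6.611 rad/s.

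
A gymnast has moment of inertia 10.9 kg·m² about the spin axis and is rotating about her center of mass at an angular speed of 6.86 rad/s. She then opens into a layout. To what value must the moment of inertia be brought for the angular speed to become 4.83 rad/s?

I₂ ≈ 15.5 kg·m²

Angular momentum about the spin axis is conserved since the torque about it is zero.
I₂ = I₁ω₁ / ω₂ = (10.9)(6.86) / (4.83) = 15.48 kg·m².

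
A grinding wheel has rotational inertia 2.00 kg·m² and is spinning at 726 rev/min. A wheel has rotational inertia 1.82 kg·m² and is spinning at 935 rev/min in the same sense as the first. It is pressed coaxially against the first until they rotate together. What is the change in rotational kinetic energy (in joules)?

ΔKE ≈ -228 J

No external torque acts about the common axis, so total angular momentum is conserved.
Taking A's sense as positive: L = (2.000)(726) + (1.820)(935) = 3154 kg·m²·rpm.
Combined I = 2.000 + 1.820 = 3.820 kg·m².
ω_f = L / I = 3154 / 3.820 = 825.6 rpm.
KE_i = ½ΣIω² = 14500 J; KE_f = ½(3.820)(86.45)² = 14280 J.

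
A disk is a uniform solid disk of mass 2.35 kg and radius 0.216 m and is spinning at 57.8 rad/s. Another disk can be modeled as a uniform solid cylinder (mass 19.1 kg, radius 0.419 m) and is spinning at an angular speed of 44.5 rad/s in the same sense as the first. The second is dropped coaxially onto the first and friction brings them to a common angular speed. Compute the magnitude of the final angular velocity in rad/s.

The coupling torques are internal; angular momentum about the shared axis is conserved.
Moments of inertia: I_A = ½(2.35)(0.216)² = 0.05482 kg·m²; I_B = ½(19.1)(0.419)² = 1.677 kg·m².
Taking A's sense as positive: L = (0.05482)(57.8) + (1.677)(44.5) = 77.78 kg·m²·rad/s.
Combined I = 0.05482 + 1.677 = 1.731 kg·m².
ω_f = L / I = 77.78 / 1.731 = 44.92 rad/s.

|ω_f| ≈ 44.9 rad/s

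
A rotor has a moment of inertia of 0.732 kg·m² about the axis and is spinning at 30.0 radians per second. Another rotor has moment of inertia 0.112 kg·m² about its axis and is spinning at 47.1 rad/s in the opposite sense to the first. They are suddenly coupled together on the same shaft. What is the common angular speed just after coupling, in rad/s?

|ω_f| ≈ 19.8 rad/s

No external torque acts about the common axis, so total angular momentum is conserved.
Taking A's sense as positive: L = (0.7320)(30.0) − (0.1120)(47.1) = 16.68 kg·m²·rad/s.
Combined I = 0.7320 + 0.1120 = 0.8440 kg·m².
ω_f = L / I = 16.68 / 0.8440 = 19.77 rad/s.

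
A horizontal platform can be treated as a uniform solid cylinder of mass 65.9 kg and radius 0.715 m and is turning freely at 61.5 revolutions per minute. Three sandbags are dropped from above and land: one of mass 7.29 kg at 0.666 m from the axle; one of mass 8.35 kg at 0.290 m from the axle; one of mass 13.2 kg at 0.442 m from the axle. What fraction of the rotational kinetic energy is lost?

fraction ≈ 0.279

The added mass arrives with no angular momentum about the axle, and any external torque about the axle is negligible, so the system's angular momentum is conserved.
I_p = ½(65.9)(0.715)² = 16.84 kg·m².
Added inertia Σmr² = (7.29)(0.666)² + (8.35)(0.290)² + (13.2)(0.442)² = 6.515 kg·m²; I_f = 16.84 + 6.515 = 23.36 kg·m².
ω_f = I_p ω_i / I_f = (16.84)(61.5) / 23.36 = 44.35 rpm.
KE_i = ½(16.84)(6.440 rad/s)² = 349.3 J; KE_f = ½(23.36)(4.644)² = 251.9 J.
Fraction lost = 0.2789.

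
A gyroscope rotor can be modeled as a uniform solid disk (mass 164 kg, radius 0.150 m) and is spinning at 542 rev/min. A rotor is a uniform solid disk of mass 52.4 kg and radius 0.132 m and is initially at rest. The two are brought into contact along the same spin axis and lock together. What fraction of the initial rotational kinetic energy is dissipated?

fraction ≈ 0.198

The coupling torques are internal; angular momentum about the shared axis is conserved.
Moments of inertia: I_A = ½(164)(0.150)² = 1.845 kg·m²; I_B = ½(52.4)(0.132)² = 0.4565 kg·m².
Taking A's sense as positive: L = (1.845)(542) = 1000 kg·m²·rpm.
Combined I = 1.845 + 0.4565 = 2.302 kg·m².
ω_f = L / I = 1000 / 2.302 = 434.5 rpm.
KE_i = ½ΣIω² = 2972 J; KE_f = ½(2.302)(45.50)² = 2382 J.
Fraction dissipated = (KE_i − KE_f)/KE_i = 0.1984.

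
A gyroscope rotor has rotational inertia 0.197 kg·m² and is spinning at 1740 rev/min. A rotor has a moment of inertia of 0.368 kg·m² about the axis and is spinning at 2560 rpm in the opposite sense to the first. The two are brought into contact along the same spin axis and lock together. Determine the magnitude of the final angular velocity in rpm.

|ω_f| ≈ 1060 rpm

The coupling torques are internal; angular momentum about the shared axis is conserved.
Taking A's sense as positive: L = (0.1970)(1740) − (0.3680)(2560) = -599.3 kg·m²·rpm.
Combined I = 0.1970 + 0.3680 = 0.5650 kg·m².
ω_f = L / I = -599.3 / 0.5650 = -1061 rpm.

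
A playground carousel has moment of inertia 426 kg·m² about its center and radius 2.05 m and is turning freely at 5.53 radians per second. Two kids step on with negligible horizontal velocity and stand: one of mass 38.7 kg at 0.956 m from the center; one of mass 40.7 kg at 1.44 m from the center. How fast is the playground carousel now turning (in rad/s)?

ω_f ≈ 4.32 rad/s

The added mass arrives with no angular momentum about the center, and any external torque about the center is negligible, so the system's angular momentum is conserved.
Added inertia Σmr² = (38.7)(0.956)² + (40.7)(1.44)² = 119.8 kg·m²; I_f = 426.0 + 119.8 = 545.8 kg·m².
ω_f = I_p ω_i / I_f = (426.0)(5.53) / 545.8 = 4.316 rad/s.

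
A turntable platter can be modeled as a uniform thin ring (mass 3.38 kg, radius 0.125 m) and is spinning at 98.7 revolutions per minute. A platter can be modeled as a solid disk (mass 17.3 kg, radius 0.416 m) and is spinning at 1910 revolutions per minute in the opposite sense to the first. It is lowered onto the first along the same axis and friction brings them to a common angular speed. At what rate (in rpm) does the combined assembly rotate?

The coupling torques are internal; angular momentum about the shared axis is conserved.
Moments of inertia: I_A = (3.38)(0.125)² = 0.05281 kg·m²; I_B = ½(17.3)(0.416)² = 1.497 kg·m².
Taking A's sense as positive: L = (0.05281)(98.7) − (1.497)(1910) = -2854 kg·m²·rpm.
Combined I = 0.05281 + 1.497 = 1.550 kg·m².
ω_f = L / I = -2854 / 1.550 = -1842 rpm.

|ω_f| ≈ 1840 rpm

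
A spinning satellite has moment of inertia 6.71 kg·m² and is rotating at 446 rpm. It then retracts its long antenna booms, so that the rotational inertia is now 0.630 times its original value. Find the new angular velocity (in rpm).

No external torque acts about the spin axis, so angular momentum is conserved.
I₂ = 0.630 × 6.71 = 4.227 kg·m².
ω₂ = I₁ω₁ / I₂ = (6.710)(446 rpm) / (4.227) = 707.9 rpm.

ω₂ ≈ 708 rpm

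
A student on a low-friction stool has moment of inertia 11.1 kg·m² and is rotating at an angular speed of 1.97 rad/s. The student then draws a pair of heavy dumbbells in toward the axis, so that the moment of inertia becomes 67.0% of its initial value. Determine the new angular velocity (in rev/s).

Angular momentum about the spin axis is conserved since the torque about it is zero.
I₂ = 0.670 × 11.1 = 7.437 kg·m².
ω₂ = I₁ω₁ / I₂ = (11.10)(1.97 rad/s) / (7.437) = 2.940 rad/s = 0.4680 rev/s.

ω₂ ≈ 0.468 rev/s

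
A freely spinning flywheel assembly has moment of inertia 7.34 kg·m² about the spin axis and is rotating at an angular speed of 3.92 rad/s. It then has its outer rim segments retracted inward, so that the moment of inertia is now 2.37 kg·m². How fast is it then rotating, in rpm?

ω₂ ≈ 116 rpm

No external torque acts about the spin axis, so angular momentum is conserved.
ω₂ = I₁ω₁ / I₂ = (7.340)(3.92 rad/s) / (2.370) = 12.14 rad/s = 115.9 rpm.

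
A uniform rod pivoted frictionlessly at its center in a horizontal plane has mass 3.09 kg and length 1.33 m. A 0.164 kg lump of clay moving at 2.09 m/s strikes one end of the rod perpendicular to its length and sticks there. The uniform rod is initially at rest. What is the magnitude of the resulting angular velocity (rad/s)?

About the pivot the impulsive forces during the collision are internal, so angular momentum about that axis is conserved.
I_p = (1/12)(3.09)(1.33)² = 0.4555 kg·m². Taking the sense of the lump of clay's angular momentum as positive, L_{lump} = m v R = (0.164)(2.09)(1.33/2) = 0.2279 kg·m²/s.
L_i = 0 + 0.2279 = 0.2279 kg·m²/s.
After sticking, I_f = I_p + m R² = 0.4555 + (0.164)(1.33/2)² = 0.5280 kg·m².
ω_f = L_i / I_f = 0.2279 / 0.5280 = 0.4317 rad/s.

|ω_f| ≈ 0.432 rad/s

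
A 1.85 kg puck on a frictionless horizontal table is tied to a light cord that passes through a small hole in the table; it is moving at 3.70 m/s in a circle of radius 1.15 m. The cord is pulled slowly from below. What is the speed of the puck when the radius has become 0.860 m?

v₂ ≈ 4.95 m/s

Central (radial) force ⇒ zero torque about the center ⇒ m v r is constant.
v₂ = v₁ r₁ / r₂ = (3.70)(1.15) / (0.860) = 4.948 m/s.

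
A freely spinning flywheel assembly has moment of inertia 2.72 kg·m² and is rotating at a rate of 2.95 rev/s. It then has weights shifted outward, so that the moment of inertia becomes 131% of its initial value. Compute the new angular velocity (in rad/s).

No external torque acts about the spin axis, so angular momentum is conserved.
I₂ = 1.31 × 2.72 = 3.563 kg·m².
ω₂ = I₁ω₁ / I₂ = (2.720)(2.95 rev/s) / (3.563) = 2.252 rev/s = 14.15 rad/s.

ω₂ ≈ 14.1 rad/s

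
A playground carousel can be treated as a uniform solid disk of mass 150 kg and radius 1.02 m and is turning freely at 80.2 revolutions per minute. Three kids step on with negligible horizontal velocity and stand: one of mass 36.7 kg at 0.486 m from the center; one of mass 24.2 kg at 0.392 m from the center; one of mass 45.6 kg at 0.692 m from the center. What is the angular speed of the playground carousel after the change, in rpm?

ω_f ≈ 55.7 rpm

The added mass arrives with no angular momentum about the center, and any external torque about the center is negligible, so the system's angular momentum is conserved.
I_p = ½(150)(1.02)² = 78.03 kg·m².
Added inertia Σmr² = (36.7)(0.486)² + (24.2)(0.392)² + (45.6)(0.692)² = 34.22 kg·m²; I_f = 78.03 + 34.22 = 112.3 kg·m².
ω_f = I_p ω_i / I_f = (78.03)(80.2) / 112.3 = 55.75 rpm.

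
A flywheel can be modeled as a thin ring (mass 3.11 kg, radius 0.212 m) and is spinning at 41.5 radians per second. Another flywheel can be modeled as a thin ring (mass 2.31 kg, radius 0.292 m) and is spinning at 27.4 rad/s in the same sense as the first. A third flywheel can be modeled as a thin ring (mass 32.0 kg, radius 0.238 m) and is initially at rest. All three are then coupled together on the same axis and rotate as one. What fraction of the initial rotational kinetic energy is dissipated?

The coupling torques are internal; angular momentum about the shared axis is conserved.
Moments of inertia: I_A = (3.11)(0.212)² = 0.1398 kg·m²; I_B = (2.31)(0.292)² = 0.1970 kg·m²; I_C = (32.0)(0.238)² = 1.813 kg·m².
Taking A's sense as positive: L = (0.1398)(41.5) + (0.1970)(27.4) = 11.20 kg·m²·rad/s.
Combined I = 0.1398 + 0.1970 + 1.813 = 2.149 kg·m².
ω_f = L / I = 11.20 / 2.149 = 5.210 rad/s.
KE_i = ½ΣIω² = 194.3 J; KE_f = ½(2.149)(5.210)² = 29.17 J.
Fraction dissipated = (KE_i − KE_f)/KE_i = 0.8499.

fraction ≈ 0.850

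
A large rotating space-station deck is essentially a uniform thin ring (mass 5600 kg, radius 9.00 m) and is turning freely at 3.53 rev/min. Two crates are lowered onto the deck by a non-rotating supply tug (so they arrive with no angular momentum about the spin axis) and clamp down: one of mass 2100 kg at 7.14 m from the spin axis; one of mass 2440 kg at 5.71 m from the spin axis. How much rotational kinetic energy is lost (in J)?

No external torque acts about the spin axis; L_before = L_after.
I_p = (5600)(9.00)² = 4.536e+05 kg·m².
Added inertia Σmr² = (2100)(7.14)² + (2440)(5.71)² = 1.866e+05 kg·m²; I_f = 4.536e+05 + 1.866e+05 = 6.402e+05 kg·m².
ω_f = I_p ω_i / I_f = (4.536e+05)(3.53) / 6.402e+05 = 2.501 rpm.
KE_i = ½(4.536e+05)(0.3697 rad/s)² = 30990 J; KE_f = ½(6.402e+05)(0.2619)² = 21960 J.

energy lost ≈ 9030 J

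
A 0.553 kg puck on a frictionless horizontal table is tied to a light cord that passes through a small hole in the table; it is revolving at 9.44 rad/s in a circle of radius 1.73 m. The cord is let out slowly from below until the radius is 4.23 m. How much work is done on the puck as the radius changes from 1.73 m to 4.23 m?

W ≈ -61.4 J

The constraining force is radial, so m r² ω about the center is conserved.
ω₂ = ω₁ (r₁/r₂)² = (9.44)(1.73/4.23)² = 1.579 rad/s.
W = ΔKE = ½m(v₂² − v₁²) = -61.41 J.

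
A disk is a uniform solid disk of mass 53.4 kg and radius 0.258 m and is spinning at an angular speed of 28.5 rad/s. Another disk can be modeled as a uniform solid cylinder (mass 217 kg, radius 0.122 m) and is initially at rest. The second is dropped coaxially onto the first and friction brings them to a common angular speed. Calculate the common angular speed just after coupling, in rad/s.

No external torque acts about the common axis, so total angular momentum is conserved.
Moments of inertia: I_A = ½(53.4)(0.258)² = 1.777 kg·m²; I_B = ½(217)(0.122)² = 1.615 kg·m².
Taking A's sense as positive: L = (1.777)(28.5) = 50.65 kg·m²·rad/s.
Combined I = 1.777 + 1.615 = 3.392 kg·m².
ω_f = L / I = 50.65 / 3.392 = 14.93 rad/s.

|ω_f| ≈ 14.9 rad/s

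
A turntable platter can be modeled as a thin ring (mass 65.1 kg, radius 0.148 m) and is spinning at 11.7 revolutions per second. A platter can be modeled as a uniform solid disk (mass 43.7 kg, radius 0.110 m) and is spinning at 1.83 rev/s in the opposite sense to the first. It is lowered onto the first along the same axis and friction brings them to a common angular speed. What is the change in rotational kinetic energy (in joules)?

ΔKE ≈ -806 J

The coupling torques are internal; angular momentum about the shared axis is conserved.
Moments of inertia: I_A = (65.1)(0.148)² = 1.426 kg·m²; I_B = ½(43.7)(0.110)² = 0.2644 kg·m².
Taking A's sense as positive: L = (1.426)(11.7) − (0.2644)(1.83) = 16.20 kg·m²·rev/s.
Combined I = 1.426 + 0.2644 = 1.690 kg·m².
ω_f = L / I = 16.20 / 1.690 = 9.584 rev/s.
KE_i = ½ΣIω² = 3871 J; KE_f = ½(1.690)(60.22)² = 3065 J.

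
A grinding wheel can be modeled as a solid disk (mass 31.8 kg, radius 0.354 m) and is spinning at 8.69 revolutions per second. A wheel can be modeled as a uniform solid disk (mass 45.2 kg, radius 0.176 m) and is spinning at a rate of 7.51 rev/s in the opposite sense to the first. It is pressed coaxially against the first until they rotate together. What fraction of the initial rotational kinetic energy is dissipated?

fraction ≈ 0.716

The coupling torques are internal; angular momentum about the shared axis is conserved.
Moments of inertia: I_A = ½(31.8)(0.354)² = 1.993 kg·m²; I_B = ½(45.2)(0.176)² = 0.7001 kg·m².
Taking A's sense as positive: L = (1.993)(8.69) − (0.7001)(7.51) = 12.06 kg·m²·rev/s.
Combined I = 1.993 + 0.7001 = 2.693 kg·m².
ω_f = L / I = 12.06 / 2.693 = 4.478 rev/s.
KE_i = ½ΣIω² = 3749 J; KE_f = ½(2.693)(28.14)² = 1066 J.
Fraction dissipated = (KE_i − KE_f)/KE_i = 0.7157.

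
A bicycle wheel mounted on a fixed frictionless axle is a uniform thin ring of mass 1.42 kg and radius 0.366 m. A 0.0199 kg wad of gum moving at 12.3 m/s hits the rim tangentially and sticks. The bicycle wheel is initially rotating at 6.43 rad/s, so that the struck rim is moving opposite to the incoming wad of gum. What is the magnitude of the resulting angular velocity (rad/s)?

|ω_f| ≈ 5.88 rad/s

About the axle the impulsive forces during the collision are internal, so angular momentum about that axis is conserved.
I_p = (1.42)(0.366)² = 0.1902 kg·m². Taking the sense of the wad of gum's angular momentum as positive, L_{wad} = m v R = (0.0199)(12.3)(0.366) = 0.08959 kg·m²/s.
L_i = −I_p ω_p + m v R = −(0.1902)(6.43) + 0.08959 = -1.134 kg·m²/s.
After sticking, I_f = I_p + m R² = 0.1902 + (0.0199)(0.366)² = 0.1929 kg·m².
ω_f = L_i / I_f = -1.134 / 0.1929 = -5.877 rad/s.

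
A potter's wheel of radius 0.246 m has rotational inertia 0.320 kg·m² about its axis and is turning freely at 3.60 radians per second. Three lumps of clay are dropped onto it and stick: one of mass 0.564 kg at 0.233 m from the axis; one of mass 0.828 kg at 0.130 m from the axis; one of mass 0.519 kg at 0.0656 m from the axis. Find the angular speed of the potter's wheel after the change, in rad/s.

ω_f ≈ 3.14 rad/s

The added mass arrives with no angular momentum about the axis, and any external torque about the axis is negligible, so the system's angular momentum is conserved.
Added inertia Σmr² = (0.564)(0.233)² + (0.828)(0.130)² + (0.519)(0.0656)² = 0.04685 kg·m²; I_f = 0.3200 + 0.04685 = 0.3668 kg·m².
ω_f = I_p ω_i / I_f = (0.3200)(3.60) / 0.3668 = 3.140 rad/s.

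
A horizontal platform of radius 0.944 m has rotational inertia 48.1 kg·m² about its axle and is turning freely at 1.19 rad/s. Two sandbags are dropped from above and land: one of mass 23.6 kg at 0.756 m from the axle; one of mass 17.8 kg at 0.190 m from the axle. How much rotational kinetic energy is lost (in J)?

energy lost ≈ 7.73 J

The added mass arrives with no angular momentum about the axle, and any external torque about the axle is negligible, so the system's angular momentum is conserved.
Added inertia Σmr² = (23.6)(0.756)² + (17.8)(0.190)² = 14.13 kg·m²; I_f = 48.10 + 14.13 = 62.23 kg·m².
ω_f = I_p ω_i / I_f = (48.10)(1.19) / 62.23 = 0.9198 rad/s.
KE_i = ½(48.10)(1.190 rad/s)² = 34.06 J; KE_f = ½(62.23)(0.9198)² = 26.32 J.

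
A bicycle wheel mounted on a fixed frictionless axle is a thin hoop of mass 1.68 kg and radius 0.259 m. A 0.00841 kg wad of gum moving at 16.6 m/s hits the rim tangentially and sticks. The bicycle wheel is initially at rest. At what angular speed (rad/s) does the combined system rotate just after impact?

The axle reaction passes through the axle and exerts no torque about it; angular momentum about the axle is conserved through the impact.
I_p = (1.68)(0.259)² = 0.1127 kg·m². Taking the sense of the wad of gum's angular momentum as positive, L_{wad} = m v R = (0.00841)(16.6)(0.259) = 0.03616 kg·m²/s.
L_i = 0 + 0.03616 = 0.03616 kg·m²/s.
After sticking, I_f = I_p + m R² = 0.1127 + (0.00841)(0.259)² = 0.1133 kg·m².
ω_f = L_i / I_f = 0.03616 / 0.1133 = 0.3192 rad/s.

|ω_f| ≈ 0.319 rad/s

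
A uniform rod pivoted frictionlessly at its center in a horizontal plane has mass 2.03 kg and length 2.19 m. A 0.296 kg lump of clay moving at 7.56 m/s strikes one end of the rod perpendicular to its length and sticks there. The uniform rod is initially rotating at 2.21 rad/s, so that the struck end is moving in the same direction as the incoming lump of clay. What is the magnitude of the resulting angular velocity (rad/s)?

The axle reaction passes through the pivot and exerts no torque about it; angular momentum about the pivot is conserved through the impact.
I_p = (1/12)(2.03)(2.19)² = 0.8113 kg·m². Taking the sense of the lump of clay's angular momentum as positive, L_{lump} = m v R = (0.296)(7.56)(2.19/2) = 2.450 kg·m²/s.
L_i = +I_p ω_p + m v R = +(0.8113)(2.21) + 2.450 = 4.243 kg·m²/s.
After sticking, I_f = I_p + m R² = 0.8113 + (0.296)(2.19/2)² = 1.166 kg·m².
ω_f = L_i / I_f = 4.243 / 1.166 = 3.639 rad/s.

|ω_f| ≈ 3.64 rad/s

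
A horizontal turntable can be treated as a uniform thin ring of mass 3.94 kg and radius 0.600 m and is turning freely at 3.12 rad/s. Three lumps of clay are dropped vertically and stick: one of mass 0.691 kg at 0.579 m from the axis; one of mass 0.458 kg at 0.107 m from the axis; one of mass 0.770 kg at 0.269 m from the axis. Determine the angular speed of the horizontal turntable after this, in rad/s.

ω_f ≈ 2.59 rad/s

The added mass arrives with no angular momentum about the axis, and any external torque about the axis is negligible, so the system's angular momentum is conserved.
I_p = (3.94)(0.600)² = 1.418 kg·m².
Added inertia Σmr² = (0.691)(0.579)² + (0.458)(0.107)² + (0.770)(0.269)² = 0.2926 kg·m²; I_f = 1.418 + 0.2926 = 1.711 kg·m².
ω_f = I_p ω_i / I_f = (1.418)(3.12) / 1.711 = 2.586 rad/s.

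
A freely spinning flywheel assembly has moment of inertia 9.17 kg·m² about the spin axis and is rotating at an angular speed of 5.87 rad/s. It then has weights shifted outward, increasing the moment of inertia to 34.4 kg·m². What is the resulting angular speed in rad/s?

ω₂ ≈ 1.56 rad/s

With no external torque about the axis, L is conserved: I₁ω₁ = I₂ω₂.
ω₂ = I₁ω₁ / I₂ = (9.170)(5.87 rad/s) / (34.40) = 1.565 rad/s.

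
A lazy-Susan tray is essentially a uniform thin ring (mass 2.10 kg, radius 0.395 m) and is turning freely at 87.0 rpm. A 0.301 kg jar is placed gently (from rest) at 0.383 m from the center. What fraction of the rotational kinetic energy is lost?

The added mass arrives with no angular momentum about the center, and any external torque about the center is negligible, so the system's angular momentum is conserved.
I_p = (2.10)(0.395)² = 0.3277 kg·m².
Added inertia Σmr² = (0.301)(0.383)² = 0.04415 kg·m²; I_f = 0.3277 + 0.04415 = 0.3718 kg·m².
ω_f = I_p ω_i / I_f = (0.3277)(87.0) / 0.3718 = 76.67 rpm.
KE_i = ½(0.3277)(9.111 rad/s)² = 13.60 J; KE_f = ½(0.3718)(8.029)² = 11.98 J.
Fraction lost = 0.1188.

fraction ≈ 0.119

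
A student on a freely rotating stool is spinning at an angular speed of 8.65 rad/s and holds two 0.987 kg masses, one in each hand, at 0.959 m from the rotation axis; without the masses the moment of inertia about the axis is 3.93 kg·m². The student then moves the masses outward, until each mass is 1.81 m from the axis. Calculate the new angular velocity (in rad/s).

ω₂ ≈ 4.78 rad/s

Angular momentum about the spin axis is conserved since the torque about it is zero.
I₁ = 3.93 + 2(0.987)(0.959)² = 5.745 kg·m²; I₂ = 3.93 + 2(0.987)(1.81)² = 10.40 kg·m².
ω₂ = I₁ω₁ / I₂ = (5.745)(8.65 rad/s) / (10.40) = 4.780 rad/s.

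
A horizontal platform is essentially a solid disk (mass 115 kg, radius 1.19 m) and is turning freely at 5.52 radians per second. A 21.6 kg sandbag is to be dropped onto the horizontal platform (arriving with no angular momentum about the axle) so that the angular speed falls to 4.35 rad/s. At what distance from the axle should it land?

r ≈ 1.01 m

No external torque acts about the axle; L_before = L_after.
I_p = ½(115)(1.19)² = 81.43 kg·m².
I_p ω_i = (I_p + m r²) ω_f ⇒ m r² = I_p(ω_i/ω_f − 1) = 81.43(5.52/4.35 − 1) = 21.90 kg·m².
r = √(21.90/21.6) = 1.007 m.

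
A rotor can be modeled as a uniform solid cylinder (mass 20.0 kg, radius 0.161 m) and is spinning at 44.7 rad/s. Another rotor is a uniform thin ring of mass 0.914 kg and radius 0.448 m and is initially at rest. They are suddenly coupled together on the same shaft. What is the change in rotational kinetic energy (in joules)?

The coupling torques are internal; angular momentum about the shared axis is conserved.
Moments of inertia: I_A = ½(20.0)(0.161)² = 0.2592 kg·m²; I_B = (0.914)(0.448)² = 0.1834 kg·m².
Taking A's sense as positive: L = (0.2592)(44.7) = 11.59 kg·m²·rad/s.
Combined I = 0.2592 + 0.1834 = 0.4427 kg·m².
ω_f = L / I = 11.59 / 0.4427 = 26.18 rad/s.
KE_i = ½ΣIω² = 259.0 J; KE_f = ½(0.4427)(26.18)² = 151.6 J.

ΔKE ≈ -107 J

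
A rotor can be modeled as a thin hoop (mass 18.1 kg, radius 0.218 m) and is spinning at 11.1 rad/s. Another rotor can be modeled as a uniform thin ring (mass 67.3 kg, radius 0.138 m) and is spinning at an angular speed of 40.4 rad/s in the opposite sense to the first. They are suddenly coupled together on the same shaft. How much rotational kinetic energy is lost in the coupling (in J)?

ΔKE lost ≈ 683 J

The coupling torques are internal; angular momentum about the shared axis is conserved.
Moments of inertia: I_A = (18.1)(0.218)² = 0.8602 kg·m²; I_B = (67.3)(0.138)² = 1.282 kg·m².
Taking A's sense as positive: L = (0.8602)(11.1) − (1.282)(40.4) = -42.23 kg·m²·rad/s.
Combined I = 0.8602 + 1.282 = 2.142 kg·m².
ω_f = L / I = -42.23 / 2.142 = -19.72 rad/s.
KE_i = ½ΣIω² = 1099 J; KE_f = ½(2.142)(19.72)² = 416.3 J.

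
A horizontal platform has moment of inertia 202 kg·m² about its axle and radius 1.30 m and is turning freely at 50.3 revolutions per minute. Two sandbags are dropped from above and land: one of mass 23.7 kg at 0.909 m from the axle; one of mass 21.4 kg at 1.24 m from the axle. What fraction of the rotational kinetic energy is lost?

fraction ≈ 0.206

The added mass arrives with no angular momentum about the axle, and any external torque about the axle is negligible, so the system's angular momentum is conserved.
Added inertia Σmr² = (23.7)(0.909)² + (21.4)(1.24)² = 52.49 kg·m²; I_f = 202.0 + 52.49 = 254.5 kg·m².
ω_f = I_p ω_i / I_f = (202.0)(50.3) / 254.5 = 39.93 rpm.
KE_i = ½(202.0)(5.267 rad/s)² = 2802 J; KE_f = ½(254.5)(4.181)² = 2224 J.
Fraction lost = 0.2062.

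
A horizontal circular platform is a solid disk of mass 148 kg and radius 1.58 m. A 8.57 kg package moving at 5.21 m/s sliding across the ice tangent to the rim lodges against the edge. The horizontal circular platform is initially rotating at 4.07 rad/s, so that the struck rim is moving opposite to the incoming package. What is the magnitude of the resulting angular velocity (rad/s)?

|ω_f| ≈ 3.31 rad/s

The axle reaction passes through the central axle and exerts no torque about it; angular momentum about the central axle is conserved through the impact.
I_p = ½(148)(1.58)² = 184.7 kg·m². Taking the sense of the package's angular momentum as positive, L_{package} = m v R = (8.57)(5.21)(1.58) = 70.55 kg·m²/s.
L_i = −I_p ω_p + m v R = −(184.7)(4.07) + 70.55 = -681.3 kg·m²/s.
After sticking, I_f = I_p + m R² = 184.7 + (8.57)(1.58)² = 206.1 kg·m².
ω_f = L_i / I_f = -681.3 / 206.1 = -3.305 rad/s.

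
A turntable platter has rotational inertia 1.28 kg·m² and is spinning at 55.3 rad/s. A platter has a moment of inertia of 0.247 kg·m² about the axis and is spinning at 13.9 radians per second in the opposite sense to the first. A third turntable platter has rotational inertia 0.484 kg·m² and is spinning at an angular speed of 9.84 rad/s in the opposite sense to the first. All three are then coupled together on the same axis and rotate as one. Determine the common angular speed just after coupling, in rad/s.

|ω_f| ≈ 31.1 rad/s

The coupling torques are internal; angular momentum about the shared axis is conserved.
Taking A's sense as positive: L = (1.280)(55.3) − (0.2470)(13.9) − (0.4840)(9.84) = 62.59 kg·m²·rad/s.
Combined I = 1.280 + 0.2470 + 0.4840 = 2.011 kg·m².
ω_f = L / I = 62.59 / 2.011 = 31.12 rad/s.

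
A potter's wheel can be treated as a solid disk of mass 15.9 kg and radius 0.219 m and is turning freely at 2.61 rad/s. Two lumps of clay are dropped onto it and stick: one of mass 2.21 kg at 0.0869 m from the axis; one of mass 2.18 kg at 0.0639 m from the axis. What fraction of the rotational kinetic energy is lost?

fraction ≈ 0.0629

No external torque acts about the axis; L_before = L_after.
I_p = ½(15.9)(0.219)² = 0.3813 kg·m².
Added inertia Σmr² = (2.21)(0.0869)² + (2.18)(0.0639)² = 0.02559 kg·m²; I_f = 0.3813 + 0.02559 = 0.4069 kg·m².
ω_f = I_p ω_i / I_f = (0.3813)(2.61) / 0.4069 = 2.446 rad/s.
KE_i = ½(0.3813)(2.610 rad/s)² = 1.299 J; KE_f = ½(0.4069)(2.446)² = 1.217 J.
Fraction lost = 0.06289.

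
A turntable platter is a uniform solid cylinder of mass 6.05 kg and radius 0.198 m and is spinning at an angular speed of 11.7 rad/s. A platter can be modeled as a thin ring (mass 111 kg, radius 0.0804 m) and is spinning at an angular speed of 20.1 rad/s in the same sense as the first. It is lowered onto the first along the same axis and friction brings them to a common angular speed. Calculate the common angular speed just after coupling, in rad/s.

|ω_f| ≈ 18.9 rad/s

The coupling torques are internal; angular momentum about the shared axis is conserved.
Moments of inertia: I_A = ½(6.05)(0.198)² = 0.1186 kg·m²; I_B = (111)(0.0804)² = 0.7175 kg·m².
Taking A's sense as positive: L = (0.1186)(11.7) + (0.7175)(20.1) = 15.81 kg·m²·rad/s.
Combined I = 0.1186 + 0.7175 = 0.8361 kg·m².
ω_f = L / I = 15.81 / 0.8361 = 18.91 rad/s.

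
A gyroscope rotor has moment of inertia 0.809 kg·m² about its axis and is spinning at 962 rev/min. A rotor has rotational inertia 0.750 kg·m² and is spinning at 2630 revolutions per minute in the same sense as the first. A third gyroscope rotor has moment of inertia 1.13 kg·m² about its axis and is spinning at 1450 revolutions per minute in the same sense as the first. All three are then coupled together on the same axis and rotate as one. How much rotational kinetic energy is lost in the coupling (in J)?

ΔKE lost ≈ 6290 J

The coupling torques are internal; angular momentum about the shared axis is conserved.
Taking A's sense as positive: L = (0.8090)(962) + (0.7500)(2630) + (1.130)(1450) = 4389 kg·m²·rpm.
Combined I = 0.8090 + 0.7500 + 1.130 = 2.689 kg·m².
ω_f = L / I = 4389 / 2.689 = 1632 rpm.
KE_i = ½ΣIω² = 45580 J; KE_f = ½(2.689)(170.9)² = 39280 J.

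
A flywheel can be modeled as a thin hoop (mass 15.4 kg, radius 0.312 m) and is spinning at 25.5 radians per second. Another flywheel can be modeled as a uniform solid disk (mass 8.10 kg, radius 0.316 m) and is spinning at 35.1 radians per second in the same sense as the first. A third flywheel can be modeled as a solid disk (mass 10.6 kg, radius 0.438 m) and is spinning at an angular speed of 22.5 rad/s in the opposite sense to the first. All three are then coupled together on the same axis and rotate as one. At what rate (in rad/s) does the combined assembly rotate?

|ω_f| ≈ 10.1 rad/s

The coupling torques are internal; angular momentum about the shared axis is conserved.
Moments of inertia: I_A = (15.4)(0.312)² = 1.499 kg·m²; I_B = ½(8.10)(0.316)² = 0.4044 kg·m²; I_C = ½(10.6)(0.438)² = 1.017 kg·m².
Taking A's sense as positive: L = (1.499)(25.5) + (0.4044)(35.1) − (1.017)(22.5) = 29.54 kg·m²·rad/s.
Combined I = 1.499 + 0.4044 + 1.017 = 2.920 kg·m².
ω_f = L / I = 29.54 / 2.920 = 10.12 rad/s.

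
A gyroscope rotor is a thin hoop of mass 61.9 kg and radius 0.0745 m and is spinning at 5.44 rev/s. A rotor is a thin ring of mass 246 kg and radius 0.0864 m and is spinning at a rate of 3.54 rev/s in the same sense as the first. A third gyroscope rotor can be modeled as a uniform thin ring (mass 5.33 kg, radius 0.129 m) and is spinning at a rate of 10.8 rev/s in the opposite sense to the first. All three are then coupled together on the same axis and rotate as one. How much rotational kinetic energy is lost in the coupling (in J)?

No external torque acts about the common axis, so total angular momentum is conserved.
Moments of inertia: I_A = (61.9)(0.0745)² = 0.3436 kg·m²; I_B = (246)(0.0864)² = 1.836 kg·m²; I_C = (5.33)(0.129)² = 0.08870 kg·m².
Taking A's sense as positive: L = (0.3436)(5.44) + (1.836)(3.54) − (0.08870)(10.8) = 7.412 kg·m²·rev/s.
Combined I = 0.3436 + 1.836 + 0.08870 = 2.269 kg·m².
ω_f = L / I = 7.412 / 2.269 = 3.267 rev/s.
KE_i = ½ΣIω² = 859.2 J; KE_f = ½(2.269)(20.53)² = 478.0 J.

ΔKE lost ≈ 381 J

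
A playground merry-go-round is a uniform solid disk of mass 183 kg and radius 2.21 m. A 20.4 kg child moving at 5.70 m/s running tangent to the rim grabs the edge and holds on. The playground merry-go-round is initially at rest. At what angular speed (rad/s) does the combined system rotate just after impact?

The axle reaction passes through the axle and exerts no torque about it; angular momentum about the axle is conserved through the impact.
I_p = ½(183)(2.21)² = 446.9 kg·m². Taking the sense of the child's angular momentum as positive, L_{child} = m v R = (20.4)(5.70)(2.21) = 257.0 kg·m²/s.
L_i = 0 + 257.0 = 257.0 kg·m²/s.
After sticking, I_f = I_p + m R² = 446.9 + (20.4)(2.21)² = 546.5 kg·m².
ω_f = L_i / I_f = 257.0 / 546.5 = 0.4702 rad/s.

|ω_f| ≈ 0.470 rad/s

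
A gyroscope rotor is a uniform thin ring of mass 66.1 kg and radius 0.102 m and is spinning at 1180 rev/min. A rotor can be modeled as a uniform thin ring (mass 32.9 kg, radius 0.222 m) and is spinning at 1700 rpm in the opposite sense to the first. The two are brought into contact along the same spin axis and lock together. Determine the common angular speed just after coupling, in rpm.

No external torque acts about the common axis, so total angular momentum is conserved.
Moments of inertia: I_A = (66.1)(0.102)² = 0.6877 kg·m²; I_B = (32.9)(0.222)² = 1.621 kg·m².
Taking A's sense as positive: L = (0.6877)(1180) − (1.621)(1700) = -1945 kg·m²·rpm.
Combined I = 0.6877 + 1.621 = 2.309 kg·m².
ω_f = L / I = -1945 / 2.309 = -842.3 rpm.

|ω_f| ≈ 842 rpm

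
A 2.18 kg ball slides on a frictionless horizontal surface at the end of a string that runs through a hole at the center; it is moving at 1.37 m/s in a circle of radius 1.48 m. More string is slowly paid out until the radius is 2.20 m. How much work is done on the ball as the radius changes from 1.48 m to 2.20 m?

W ≈ -1.12 J

Central (radial) force ⇒ zero torque about the center ⇒ m v r is constant.
v₂ = v₁ r₁ / r₂ = (1.37)(1.48) / (2.20) = 0.9216 m/s.
W = ΔKE = ½m(v₂² − v₁²) = -1.120 J.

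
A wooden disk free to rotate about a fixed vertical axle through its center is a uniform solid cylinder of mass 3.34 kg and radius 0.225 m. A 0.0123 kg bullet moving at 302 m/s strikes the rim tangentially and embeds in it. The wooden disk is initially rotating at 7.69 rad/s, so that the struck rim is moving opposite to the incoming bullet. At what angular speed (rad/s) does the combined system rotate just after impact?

|ω_f| ≈ 2.18 rad/s

The axle reaction passes through the axle and exerts no torque about it; angular momentum about the axle is conserved through the impact.
I_p = ½(3.34)(0.225)² = 0.08454 kg·m². Taking the sense of the bullet's angular momentum as positive, L_{bullet} = m v R = (0.0123)(302)(0.225) = 0.8358 kg·m²/s.
L_i = −I_p ω_p + m v R = −(0.08454)(7.69) + 0.8358 = 0.1856 kg·m²/s.
After sticking, I_f = I_p + m R² = 0.08454 + (0.0123)(0.225)² = 0.08517 kg·m².
ω_f = L_i / I_f = 0.1856 / 0.08517 = 2.180 rad/s.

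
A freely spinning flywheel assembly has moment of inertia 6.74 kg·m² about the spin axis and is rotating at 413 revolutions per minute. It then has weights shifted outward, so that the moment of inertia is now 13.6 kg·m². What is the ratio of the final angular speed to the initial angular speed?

ω₂/ω₁ ≈ 0.496

Angular momentum about the spin axis is conserved since the torque about it is zero.
ω₂/ω₁ = I₁/I₂ = 6.740 / 13.60 = 0.4956.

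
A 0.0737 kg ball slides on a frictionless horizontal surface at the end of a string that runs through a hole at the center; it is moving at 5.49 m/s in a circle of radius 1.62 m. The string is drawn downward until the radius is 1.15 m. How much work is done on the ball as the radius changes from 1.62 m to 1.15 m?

W ≈ 1.09 J

The only horizontal force on the mass is along the cord (radial), so it exerts no torque about the hole and angular momentum m v r is conserved.
v₂ = v₁ r₁ / r₂ = (5.49)(1.62) / (1.15) = 7.734 m/s.
W = ΔKE = ½m(v₂² − v₁²) = 1.093 J.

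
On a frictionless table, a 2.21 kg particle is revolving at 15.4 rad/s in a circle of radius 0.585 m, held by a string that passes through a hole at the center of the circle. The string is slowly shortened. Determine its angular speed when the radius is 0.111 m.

No torque about the axis ⇒ m r₁² ω₁ = m r₂² ω₂.
ω₂ = ω₁ (r₁/r₂)² = (15.4)(0.585/0.111)² = 427.7 rad/s.

ω₂ ≈ 428 rad/s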